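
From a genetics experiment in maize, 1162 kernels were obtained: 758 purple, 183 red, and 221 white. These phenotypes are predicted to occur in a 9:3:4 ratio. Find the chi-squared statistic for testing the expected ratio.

38.877

Expected counts for N = 1162 under a 9:3:4 ratio (total parts = 16):
  purple: 1162 × 9/16 = 653.625
  red: 1162 × 3/16 = 217.875
  white: 1162 × 4/16 = 290.5
χ² = Σ (O − E)² / E
  purple: (758 − 653.625)² / 653.625 = 16.6673
  red: (183 − 217.875)² / 217.875 = 5.5824
  white: (221 − 290.5)² / 290.5 = 16.6274
χ² = 16.6673 + 5.5824 + 16.6274 = 38.8771 ≈ 38.877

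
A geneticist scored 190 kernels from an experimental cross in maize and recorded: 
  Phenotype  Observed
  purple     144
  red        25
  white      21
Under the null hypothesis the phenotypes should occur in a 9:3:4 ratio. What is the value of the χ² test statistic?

30.849

Under the 9:3:4 hypothesis (Σ ratio = 16, N = 190):
  purple: 190 × 9/16 = 106.875
  red: 190 × 3/16 = 35.625
  white: 190 × 4/16 = 47.5
χ² = Σ (O − E)² / E
  purple: (144 − 106.875)² / 106.875 = 12.8961
  red: (25 − 35.625)² / 35.625 = 3.1689
  white: (21 − 47.5)² / 47.5 = 14.7842
χ² = 12.8961 + 3.1689 + 14.7842 = 30.8492 ≈ 30.849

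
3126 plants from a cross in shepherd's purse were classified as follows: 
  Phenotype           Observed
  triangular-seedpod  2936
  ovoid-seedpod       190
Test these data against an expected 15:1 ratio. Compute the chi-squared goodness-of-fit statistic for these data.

Under the 15:1 hypothesis (Σ ratio = 16, N = 3126):
  triangular-seedpod: 3126 × 15/16 = 2930.625
  ovoid-seedpod: 3126 × 1/16 = 195.375
χ² = Σ (O − E)² / E
  triangular-seedpod: (2936 − 2930.625)² / 2930.625 = 0.0099
  ovoid-seedpod: (190 − 195.375)² / 195.375 = 0.1479
χ² = 0.0099 + 0.1479 = 0.1578 ≈ 0.158

0.158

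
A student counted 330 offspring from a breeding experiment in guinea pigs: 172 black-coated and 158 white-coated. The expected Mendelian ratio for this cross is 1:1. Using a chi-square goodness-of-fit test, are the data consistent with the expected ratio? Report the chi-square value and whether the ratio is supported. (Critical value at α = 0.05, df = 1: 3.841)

0.594; consistent

The 1:1 ratio has 2 parts, so with N = 330 the expected counts are:
  black-coated: 330 × 1/2 = 165
  white-coated: 330 × 1/2 = 165
χ² = Σ (O − E)² / E
  black-coated: (172 − 165)² / 165 = 0.2970
  white-coated: (158 − 165)² / 165 = 0.2970
χ² = 0.2970 + 0.2970 = 0.594
Degrees of freedom = 2 − 1 = 1; critical value at α = 0.05 is 3.841.
Since 0.594 < 3.841, we fail to reject the null hypothesis — the data are consistent with the 1:1 ratio.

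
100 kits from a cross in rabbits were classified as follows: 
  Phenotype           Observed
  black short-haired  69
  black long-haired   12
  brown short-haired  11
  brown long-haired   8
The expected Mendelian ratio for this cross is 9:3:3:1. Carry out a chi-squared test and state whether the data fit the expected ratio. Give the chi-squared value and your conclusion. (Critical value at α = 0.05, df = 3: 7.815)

The 9:3:3:1 ratio has 16 parts, so with N = 100 the expected counts are:
  black short-haired: 100 × 9/16 = 56.25
  black long-haired: 100 × 3/16 = 18.75
  brown short-haired: 100 × 3/16 = 18.75
  brown long-haired: 100 × 1/16 = 6.25
χ² = Σ (O − E)² / E
  black short-haired: (69 − 56.25)² / 56.25 = 2.8900
  black long-haired: (12 − 18.75)² / 18.75 = 2.4300
  brown short-haired: (11 − 18.75)² / 18.75 = 3.2033
  brown long-haired: (8 − 6.25)² / 6.25 = 0.4900
χ² = 2.8900 + 2.4300 + 3.2033 + 0.4900 = 9.0133 ≈ 9.013
Degrees of freedom = 4 − 1 = 3; critical value at α = 0.05 is 7.815.
Since 9.013 > 7.815, we reject the null hypothesis — the data do not fit the 9:3:3:1 ratio.

9.013; not consistent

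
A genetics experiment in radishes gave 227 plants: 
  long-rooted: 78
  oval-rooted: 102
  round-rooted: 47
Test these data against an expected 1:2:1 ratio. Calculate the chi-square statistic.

Total ratio parts = 4. Expected numbers out of 227:
  long-rooted: 227 × 1/4 = 56.75
  oval-rooted: 227 × 2/4 = 113.5
  round-rooted: 227 × 1/4 = 56.75
χ² = Σ (O − E)² / E
  long-rooted: (78 − 56.75)² / 56.75 = 7.9570
  oval-rooted: (102 − 113.5)² / 113.5 = 1.1652
  round-rooted: (47 − 56.75)² / 56.75 = 1.6751
χ² = 7.9570 + 1.1652 + 1.6751 = 10.7973 ≈ 10.797

10.797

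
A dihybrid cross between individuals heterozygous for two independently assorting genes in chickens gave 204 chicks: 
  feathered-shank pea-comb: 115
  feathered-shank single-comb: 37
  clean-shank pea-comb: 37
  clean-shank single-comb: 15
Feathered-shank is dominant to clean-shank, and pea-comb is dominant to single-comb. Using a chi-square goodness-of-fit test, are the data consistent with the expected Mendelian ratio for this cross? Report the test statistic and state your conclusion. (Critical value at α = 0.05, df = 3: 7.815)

0.479; consistent

A dihybrid F₂ with independent assortment and complete dominance at both loci gives a 9:3:3:1 phenotypic ratio.
The 9:3:3:1 ratio has 16 parts, so with N = 204 the expected counts are:
  feathered-shank pea-comb: 204 × 9/16 = 114.75
  feathered-shank single-comb: 204 × 3/16 = 38.25
  clean-shank pea-comb: 204 × 3/16 = 38.25
  clean-shank single-comb: 204 × 1/16 = 12.75
χ² = Σ (O − E)² / E
  feathered-shank pea-comb: (115 − 114.75)² / 114.75 = 0.0005
  feathered-shank single-comb: (37 − 38.25)² / 38.25 = 0.0408
  clean-shank pea-comb: (37 − 38.25)² / 38.25 = 0.0408
  clean-shank single-comb: (15 − 12.75)² / 12.75 = 0.3971
χ² = 0.0005 + 0.0408 + 0.0408 + 0.3971 = 0.4792 ≈ 0.479
Degrees of freedom = 4 − 1 = 3; critical value at α = 0.05 is 7.815.
Since 0.479 < 7.815, we fail to reject the null hypothesis — the data are consistent with the 9:3:3:1 ratio.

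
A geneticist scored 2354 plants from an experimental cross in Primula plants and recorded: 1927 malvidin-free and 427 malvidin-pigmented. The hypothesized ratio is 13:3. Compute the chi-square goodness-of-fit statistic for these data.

0.576

Under the 13:3 hypothesis (Σ ratio = 16, N = 2354):
  malvidin-free: 2354 × 13/16 = 1912.625
  malvidin-pigmented: 2354 × 3/16 = 441.375
χ² = Σ (O − E)² / E
  malvidin-free: (1927 − 1912.625)² / 1912.625 = 0.1080
  malvidin-pigmented: (427 − 441.375)² / 441.375 = 0.4682
χ² = 0.1080 + 0.4682 = 0.5762 ≈ 0.576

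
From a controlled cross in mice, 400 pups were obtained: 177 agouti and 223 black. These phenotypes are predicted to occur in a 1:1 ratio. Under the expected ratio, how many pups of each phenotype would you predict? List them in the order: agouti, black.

The 1:1 ratio has 2 parts, so with N = 400 the expected counts are:
  agouti: 400 × 1/2 = 200
  black: 400 × 1/2 = 200

200, 200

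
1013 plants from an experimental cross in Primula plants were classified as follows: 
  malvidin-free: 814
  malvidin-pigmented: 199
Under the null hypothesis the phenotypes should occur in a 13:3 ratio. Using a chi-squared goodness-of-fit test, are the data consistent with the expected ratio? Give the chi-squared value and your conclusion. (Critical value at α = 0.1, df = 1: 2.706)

Total ratio parts = 16. Expected numbers out of 1013:
  malvidin-free: 1013 × 13/16 = 823.0625
  malvidin-pigmented: 1013 × 3/16 = 189.9375
χ² = Σ (O − E)² / E
  malvidin-free: (814 − 823.0625)² / 823.0625 = 0.0998
  malvidin-pigmented: (199 − 189.9375)² / 189.9375 = 0.4324
χ² = 0.0998 + 0.4324 = 0.5322 ≈ 0.532
Degrees of freedom = 2 − 1 = 1; critical value at α = 0.1 is 2.706.
Since 0.532 < 2.706, we fail to reject the null hypothesis — the data are consistent with the 13:3 ratio.

0.532; consistent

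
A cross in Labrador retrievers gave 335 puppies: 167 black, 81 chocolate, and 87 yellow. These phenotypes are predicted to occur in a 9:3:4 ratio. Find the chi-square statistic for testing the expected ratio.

7.831

Under the 9:3:4 hypothesis (Σ ratio = 16, N = 335):
  black: 335 × 9/16 = 188.4375
  chocolate: 335 × 3/16 = 62.8125
  yellow: 335 × 4/16 = 83.75
χ² = Σ (O − E)² / E
  black: (167 − 188.4375)² / 188.4375 = 2.4388
  chocolate: (81 − 62.8125)² / 62.8125 = 5.2662
  yellow: (87 − 83.75)² / 83.75 = 0.1261
χ² = 2.4388 + 5.2662 + 0.1261 = 7.8311 ≈ 7.831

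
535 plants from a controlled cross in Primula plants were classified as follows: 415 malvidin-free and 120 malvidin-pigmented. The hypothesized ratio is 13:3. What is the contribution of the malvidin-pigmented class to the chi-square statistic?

Expected counts for N = 535 under a 13:3 ratio (total parts = 16):
  malvidin-free: 535 × 13/16 = 434.6875
  malvidin-pigmented: 535 × 3/16 = 100.3125
Contribution of malvidin-pigmented: (120 − 100.3125)² / 100.3125 = 3.8639

3.864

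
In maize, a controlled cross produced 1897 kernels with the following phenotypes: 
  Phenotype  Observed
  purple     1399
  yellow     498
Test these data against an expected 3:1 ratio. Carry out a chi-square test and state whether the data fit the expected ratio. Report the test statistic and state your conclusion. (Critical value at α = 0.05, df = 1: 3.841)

1.586; consistent

Under the 3:1 hypothesis (Σ ratio = 4, N = 1897):
  purple: 1897 × 3/4 = 1422.75
  yellow: 1897 × 1/4 = 474.25
χ² = Σ (O − E)² / E
  purple: (1399 − 1422.75)² / 1422.75 = 0.3965
  yellow: (498 − 474.25)² / 474.25 = 1.1894
χ² = 0.3965 + 1.1894 = 1.5859 ≈ 1.586
Degrees of freedom = 2 − 1 = 1; critical value at α = 0.05 is 3.841.
Since 1.586 < 3.841, we fail to reject the null hypothesis — the data are consistent with the 3:1 ratio.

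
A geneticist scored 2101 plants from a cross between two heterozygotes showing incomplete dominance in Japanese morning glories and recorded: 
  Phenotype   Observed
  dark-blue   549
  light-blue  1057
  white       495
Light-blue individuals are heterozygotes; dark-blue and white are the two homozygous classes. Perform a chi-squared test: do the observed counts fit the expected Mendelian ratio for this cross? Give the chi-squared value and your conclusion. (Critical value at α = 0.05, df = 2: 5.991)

2.856; consistent

With incomplete dominance, a heterozygote × heterozygote cross gives a 1:2:1 phenotypic ratio.
Expected counts for N = 2101 under a 1:2:1 ratio (total parts = 4):
  dark-blue: 2101 × 1/4 = 525.25
  light-blue: 2101 × 2/4 = 1050.5
  white: 2101 × 1/4 = 525.25
χ² = Σ (O − E)² / E
  dark-blue: (549 − 525.25)² / 525.25 = 1.0739
  light-blue: (1057 − 1050.5)² / 1050.5 = 0.0402
  white: (495 − 525.25)² / 525.25 = 1.7421
χ² = 1.0739 + 0.0402 + 1.7421 = 2.8562 ≈ 2.856
Degrees of freedom = 3 − 1 = 2; critical value at α = 0.05 is 5.991.
Since 2.856 < 5.991, we fail to reject the null hypothesis — the data are consistent with the 1:2:1 ratio.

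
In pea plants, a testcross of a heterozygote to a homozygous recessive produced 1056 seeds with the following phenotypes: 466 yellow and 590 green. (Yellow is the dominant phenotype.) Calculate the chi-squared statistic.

A testcross of a heterozygote (Aa × aa) gives a 1:1 phenotypic ratio.
The 1:1 ratio has 2 parts, so with N = 1056 the expected counts are:
  yellow: 1056 × 1/2 = 528
  green: 1056 × 1/2 = 528
χ² = Σ (O − E)² / E
  yellow: (466 − 528)² / 528 = 7.2803
  green: (590 − 528)² / 528 = 7.2803
χ² = 7.2803 + 7.2803 = 14.5606 ≈ 14.561

14.561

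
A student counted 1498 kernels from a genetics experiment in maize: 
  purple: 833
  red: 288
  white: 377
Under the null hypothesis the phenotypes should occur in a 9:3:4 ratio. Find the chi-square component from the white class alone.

Expected counts for N = 1498 under a 9:3:4 ratio (total parts = 16):
  purple: 1498 × 9/16 = 842.625
  red: 1498 × 3/16 = 280.875
  white: 1498 × 4/16 = 374.5
Contribution of white: (377 − 374.5)² / 374.5 = 0.0167

0.017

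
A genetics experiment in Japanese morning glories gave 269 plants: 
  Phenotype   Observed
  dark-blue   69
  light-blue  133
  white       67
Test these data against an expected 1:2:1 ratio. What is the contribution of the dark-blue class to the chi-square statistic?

0.046

Expected counts for N = 269 under a 1:2:1 ratio (total parts = 4):
  dark-blue: 269 × 1/4 = 67.25
  light-blue: 269 × 2/4 = 134.5
  white: 269 × 1/4 = 67.25
Contribution of dark-blue: (69 − 67.25)² / 67.25 = 0.0455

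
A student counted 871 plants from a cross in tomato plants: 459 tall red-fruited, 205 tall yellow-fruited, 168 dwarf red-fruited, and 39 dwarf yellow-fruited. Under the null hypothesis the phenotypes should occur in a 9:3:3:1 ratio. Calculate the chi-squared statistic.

The 9:3:3:1 ratio has 16 parts, so with N = 871 the expected counts are:
  tall red-fruited: 871 × 9/16 = 489.9375
  tall yellow-fruited: 871 × 3/16 = 163.3125
  dwarf red-fruited: 871 × 3/16 = 163.3125
  dwarf yellow-fruited: 871 × 1/16 = 54.4375
χ² = Σ (O − E)² / E
  tall red-fruited: (459 − 489.9375)² / 489.9375 = 1.9536
  tall yellow-fruited: (205 − 163.3125)² / 163.3125 = 10.6412
  dwarf red-fruited: (168 − 163.3125)² / 163.3125 = 0.1345
  dwarf yellow-fruited: (39 − 54.4375)² / 54.4375 = 4.3778
χ² = 1.9536 + 10.6412 + 0.1345 + 4.3778 = 17.1071 ≈ 17.107

17.107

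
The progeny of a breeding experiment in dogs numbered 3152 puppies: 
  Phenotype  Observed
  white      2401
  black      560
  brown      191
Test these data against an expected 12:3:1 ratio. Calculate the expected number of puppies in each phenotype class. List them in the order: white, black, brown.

Under the 12:3:1 hypothesis (Σ ratio = 16, N = 3152):
  white: 3152 × 12/16 = 2364
  black: 3152 × 3/16 = 591
  brown: 3152 × 1/16 = 197

2364, 591, 197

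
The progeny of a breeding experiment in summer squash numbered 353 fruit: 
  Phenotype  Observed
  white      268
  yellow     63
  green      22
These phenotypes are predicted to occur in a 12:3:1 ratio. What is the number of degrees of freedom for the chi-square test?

2

A goodness-of-fit test with 3 phenotype classes has df = 3 − 1 = 2.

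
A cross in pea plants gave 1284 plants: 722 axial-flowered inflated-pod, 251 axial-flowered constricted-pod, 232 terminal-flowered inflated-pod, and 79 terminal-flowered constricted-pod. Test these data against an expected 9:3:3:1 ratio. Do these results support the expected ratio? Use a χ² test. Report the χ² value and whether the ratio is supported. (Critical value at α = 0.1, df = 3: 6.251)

0.774; consistent

Under the 9:3:3:1 hypothesis (Σ ratio = 16, N = 1284):
  axial-flowered inflated-pod: 1284 × 9/16 = 722.25
  axial-flowered constricted-pod: 1284 × 3/16 = 240.75
  terminal-flowered inflated-pod: 1284 × 3/16 = 240.75
  terminal-flowered constricted-pod: 1284 × 1/16 = 80.25
χ² = Σ (O − E)² / E
  axial-flowered inflated-pod: (722 − 722.25)² / 722.25 = 0.0001
  axial-flowered constricted-pod: (251 − 240.75)² / 240.75 = 0.4364
  terminal-flowered inflated-pod: (232 − 240.75)² / 240.75 = 0.3180
  terminal-flowered constricted-pod: (79 − 80.25)² / 80.25 = 0.0195
χ² = 0.0001 + 0.4364 + 0.3180 + 0.0195 = 0.774
Degrees of freedom = 4 − 1 = 3; critical value at α = 0.1 is 6.251.
Since 0.774 < 6.251, we fail to reject the null hypothesis — the data are consistent with the 9:3:3:1 ratio.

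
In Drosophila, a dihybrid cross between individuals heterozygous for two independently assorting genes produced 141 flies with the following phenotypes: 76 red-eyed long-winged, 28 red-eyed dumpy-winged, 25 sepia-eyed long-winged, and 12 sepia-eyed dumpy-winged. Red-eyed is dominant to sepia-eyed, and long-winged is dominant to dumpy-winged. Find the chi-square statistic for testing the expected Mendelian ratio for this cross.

1.462

A dihybrid F₂ with independent assortment and complete dominance at both loci gives a 9:3:3:1 phenotypic ratio.
Total ratio parts = 16. Expected numbers out of 141:
  red-eyed long-winged: 141 × 9/16 = 79.3125
  red-eyed dumpy-winged: 141 × 3/16 = 26.4375
  sepia-eyed long-winged: 141 × 3/16 = 26.4375
  sepia-eyed dumpy-winged: 141 × 1/16 = 8.8125
χ² = Σ (O − E)² / E
  red-eyed long-winged: (76 − 79.3125)² / 79.3125 = 0.1383
  red-eyed dumpy-winged: (28 − 26.4375)² / 26.4375 = 0.0923
  sepia-eyed long-winged: (25 − 26.4375)² / 26.4375 = 0.0782
  sepia-eyed dumpy-winged: (12 − 8.8125)² / 8.8125 = 1.1529
χ² = 0.1383 + 0.0923 + 0.0782 + 1.1529 = 1.4617 ≈ 1.462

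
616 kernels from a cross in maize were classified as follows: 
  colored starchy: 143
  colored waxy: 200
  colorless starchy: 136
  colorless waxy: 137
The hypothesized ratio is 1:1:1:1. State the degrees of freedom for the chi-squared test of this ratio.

A goodness-of-fit test with 4 phenotype classes has df = 4 − 1 = 3.

3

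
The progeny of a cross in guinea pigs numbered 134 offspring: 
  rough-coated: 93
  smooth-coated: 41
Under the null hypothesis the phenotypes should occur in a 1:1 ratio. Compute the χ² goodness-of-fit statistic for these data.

Expected counts for N = 134 under a 1:1 ratio (total parts = 2):
  rough-coated: 134 × 1/2 = 67
  smooth-coated: 134 × 1/2 = 67
χ² = Σ (O − E)² / E
  rough-coated: (93 − 67)² / 67 = 10.0896
  smooth-coated: (41 − 67)² / 67 = 10.0896
χ² = 10.0896 + 10.0896 = 20.1792 ≈ 20.179

20.179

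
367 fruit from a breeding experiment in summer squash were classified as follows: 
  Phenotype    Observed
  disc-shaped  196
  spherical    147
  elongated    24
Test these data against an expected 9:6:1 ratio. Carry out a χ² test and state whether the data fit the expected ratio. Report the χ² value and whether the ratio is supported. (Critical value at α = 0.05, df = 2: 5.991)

The 9:6:1 ratio has 16 parts, so with N = 367 the expected counts are:
  disc-shaped: 367 × 9/16 = 206.4375
  spherical: 367 × 6/16 = 137.625
  elongated: 367 × 1/16 = 22.9375
χ² = Σ (O − E)² / E
  disc-shaped: (196 − 206.4375)² / 206.4375 = 0.5277
  spherical: (147 − 137.625)² / 137.625 = 0.6386
  elongated: (24 − 22.9375)² / 22.9375 = 0.0492
χ² = 0.5277 + 0.6386 + 0.0492 = 1.2155 ≈ 1.216
Degrees of freedom = 3 − 1 = 2; critical value at α = 0.05 is 5.991.
Since 1.216 < 5.991, we fail to reject the null hypothesis — the data are consistent with the 9:6:1 ratio.

1.216; consistent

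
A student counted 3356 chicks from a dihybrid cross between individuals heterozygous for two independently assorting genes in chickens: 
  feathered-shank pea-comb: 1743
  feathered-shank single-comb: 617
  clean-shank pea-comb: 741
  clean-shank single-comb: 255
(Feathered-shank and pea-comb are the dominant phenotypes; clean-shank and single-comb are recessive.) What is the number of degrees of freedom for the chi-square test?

3

A dihybrid F₂ with independent assortment and complete dominance at both loci gives a 9:3:3:1 phenotypic ratio.
A goodness-of-fit test with 4 phenotype classes has df = 4 − 1 = 3.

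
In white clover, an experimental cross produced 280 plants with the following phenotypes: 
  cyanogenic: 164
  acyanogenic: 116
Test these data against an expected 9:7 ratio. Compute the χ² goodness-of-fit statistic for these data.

Total ratio parts = 16. Expected numbers out of 280:
  cyanogenic: 280 × 9/16 = 157.5
  acyanogenic: 280 × 7/16 = 122.5
χ² = Σ (O − E)² / E
  cyanogenic: (164 − 157.5)² / 157.5 = 0.2683
  acyanogenic: (116 − 122.5)² / 122.5 = 0.3449
χ² = 0.2683 + 0.3449 = 0.6132 ≈ 0.613

0.613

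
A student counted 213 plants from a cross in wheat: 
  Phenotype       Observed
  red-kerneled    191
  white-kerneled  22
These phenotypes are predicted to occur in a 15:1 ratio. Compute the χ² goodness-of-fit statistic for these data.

6.047

The 15:1 ratio has 16 parts, so with N = 213 the expected counts are:
  red-kerneled: 213 × 15/16 = 199.6875
  white-kerneled: 213 × 1/16 = 13.3125
χ² = Σ (O − E)² / E
  red-kerneled: (191 − 199.6875)² / 199.6875 = 0.3780
  white-kerneled: (22 − 13.3125)² / 13.3125 = 5.6693
χ² = 0.3780 + 5.6693 = 6.0473 ≈ 6.047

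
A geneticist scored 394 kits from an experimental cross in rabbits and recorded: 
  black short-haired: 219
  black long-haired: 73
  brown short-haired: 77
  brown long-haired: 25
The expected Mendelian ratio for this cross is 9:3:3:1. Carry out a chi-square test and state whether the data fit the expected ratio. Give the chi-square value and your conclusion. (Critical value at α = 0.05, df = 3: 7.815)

0.179; consistent

Under the 9:3:3:1 hypothesis (Σ ratio = 16, N = 394):
  black short-haired: 394 × 9/16 = 221.625
  black long-haired: 394 × 3/16 = 73.875
  brown short-haired: 394 × 3/16 = 73.875
  brown long-haired: 394 × 1/16 = 24.625
χ² = Σ (O − E)² / E
  black short-haired: (219 − 221.625)² / 221.625 = 0.0311
  black long-haired: (73 − 73.875)² / 73.875 = 0.0104
  brown short-haired: (77 − 73.875)² / 73.875 = 0.1322
  brown long-haired: (25 − 24.625)² / 24.625 = 0.0057
χ² = 0.0311 + 0.0104 + 0.1322 + 0.0057 = 0.1794 ≈ 0.179
Degrees of freedom = 4 − 1 = 3; critical value at α = 0.05 is 7.815.
Since 0.179 < 7.815, we fail to reject the null hypothesis — the data are consistent with the 9:3:3:1 ratio.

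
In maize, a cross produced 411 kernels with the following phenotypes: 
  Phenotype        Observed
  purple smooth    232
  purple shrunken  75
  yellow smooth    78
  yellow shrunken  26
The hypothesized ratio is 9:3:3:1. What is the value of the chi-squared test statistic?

0.073

Total ratio parts = 16. Expected numbers out of 411:
  purple smooth: 411 × 9/16 = 231.1875
  purple shrunken: 411 × 3/16 = 77.0625
  yellow smooth: 411 × 3/16 = 77.0625
  yellow shrunken: 411 × 1/16 = 25.6875
χ² = Σ (O − E)² / E
  purple smooth: (232 − 231.1875)² / 231.1875 = 0.0029
  purple shrunken: (75 − 77.0625)² / 77.0625 = 0.0552
  yellow smooth: (78 − 77.0625)² / 77.0625 = 0.0114
  yellow shrunken: (26 − 25.6875)² / 25.6875 = 0.0038
χ² = 0.0029 + 0.0552 + 0.0114 + 0.0038 = 0.0733 ≈ 0.073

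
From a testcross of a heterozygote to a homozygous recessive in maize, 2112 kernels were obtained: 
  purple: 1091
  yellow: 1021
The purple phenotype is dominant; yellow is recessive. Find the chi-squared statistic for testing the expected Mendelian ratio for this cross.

A testcross of a heterozygote (Aa × aa) gives a 1:1 phenotypic ratio.
Expected counts for N = 2112 under a 1:1 ratio (total parts = 2):
  purple: 2112 × 1/2 = 1056
  yellow: 2112 × 1/2 = 1056
χ² = Σ (O − E)² / E
  purple: (1091 − 1056)² / 1056 = 1.1600
  yellow: (1021 − 1056)² / 1056 = 1.1600
χ² = 1.1600 + 1.1600 = 2.320

2.320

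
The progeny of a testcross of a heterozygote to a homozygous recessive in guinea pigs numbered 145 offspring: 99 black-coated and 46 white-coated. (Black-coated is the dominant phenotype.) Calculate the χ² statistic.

A testcross of a heterozygote (Aa × aa) gives a 1:1 phenotypic ratio.
The 1:1 ratio has 2 parts, so with N = 145 the expected counts are:
  black-coated: 145 × 1/2 = 72.5
  white-coated: 145 × 1/2 = 72.5
χ² = Σ (O − E)² / E
  black-coated: (99 − 72.5)² / 72.5 = 9.6862
  white-coated: (46 − 72.5)² / 72.5 = 9.6862
χ² = 9.6862 + 9.6862 = 19.3724 ≈ 19.372

19.372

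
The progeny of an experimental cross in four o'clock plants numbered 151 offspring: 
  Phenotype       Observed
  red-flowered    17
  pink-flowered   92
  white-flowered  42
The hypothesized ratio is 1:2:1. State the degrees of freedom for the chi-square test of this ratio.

A goodness-of-fit test with 3 phenotype classes has df = 3 − 1 = 2.

2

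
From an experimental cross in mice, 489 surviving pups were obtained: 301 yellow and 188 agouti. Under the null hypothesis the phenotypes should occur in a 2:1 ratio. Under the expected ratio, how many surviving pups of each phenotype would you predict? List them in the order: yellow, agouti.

Expected counts for N = 489 under a 2:1 ratio (total parts = 3):
  yellow: 489 × 2/3 = 326
  agouti: 489 × 1/3 = 163

326, 163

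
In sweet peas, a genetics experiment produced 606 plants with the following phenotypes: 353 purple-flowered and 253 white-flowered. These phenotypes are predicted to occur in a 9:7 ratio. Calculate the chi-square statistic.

0.986

Expected counts for N = 606 under a 9:7 ratio (total parts = 16):
  purple-flowered: 606 × 9/16 = 340.875
  white-flowered: 606 × 7/16 = 265.125
χ² = Σ (O − E)² / E
  purple-flowered: (353 − 340.875)² / 340.875 = 0.4313
  white-flowered: (253 − 265.125)² / 265.125 = 0.5545
χ² = 0.4313 + 0.5545 = 0.9858 ≈ 0.986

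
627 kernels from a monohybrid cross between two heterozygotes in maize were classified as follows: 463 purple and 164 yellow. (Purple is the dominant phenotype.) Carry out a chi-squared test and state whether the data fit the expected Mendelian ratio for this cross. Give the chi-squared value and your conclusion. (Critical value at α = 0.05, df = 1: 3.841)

For a monohybrid cross between heterozygotes with complete dominance, the expected phenotypic ratio is 3:1.
Under the 3:1 hypothesis (Σ ratio = 4, N = 627):
  purple: 627 × 3/4 = 470.25
  yellow: 627 × 1/4 = 156.75
χ² = Σ (O − E)² / E
  purple: (463 − 470.25)² / 470.25 = 0.1118
  yellow: (164 − 156.75)² / 156.75 = 0.3353
χ² = 0.1118 + 0.3353 = 0.4471 ≈ 0.447
Degrees of freedom = 2 − 1 = 1; critical value at α = 0.05 is 3.841.
Since 0.447 < 3.841, we fail to reject the null hypothesis — the data are consistent with the 3:1 ratio.

0.447; consistent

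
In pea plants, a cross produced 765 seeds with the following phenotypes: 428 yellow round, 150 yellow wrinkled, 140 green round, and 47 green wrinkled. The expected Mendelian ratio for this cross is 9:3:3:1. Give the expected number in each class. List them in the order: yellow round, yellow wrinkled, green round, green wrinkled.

Total ratio parts = 16. Expected numbers out of 765:
  yellow round: 765 × 9/16 = 430.3125
  yellow wrinkled: 765 × 3/16 = 143.4375
  green round: 765 × 3/16 = 143.4375
  green wrinkled: 765 × 1/16 = 47.8125

430.3125, 143.4375, 143.4375, 47.8125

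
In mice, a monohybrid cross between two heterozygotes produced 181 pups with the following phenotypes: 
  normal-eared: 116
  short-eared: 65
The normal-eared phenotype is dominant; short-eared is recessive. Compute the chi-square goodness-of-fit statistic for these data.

11.494

For a monohybrid cross between heterozygotes with complete dominance, the expected phenotypic ratio is 3:1.
Under the 3:1 hypothesis (Σ ratio = 4, N = 181):
  normal-eared: 181 × 3/4 = 135.75
  short-eared: 181 × 1/4 = 45.25
χ² = Σ (O − E)² / E
  normal-eared: (116 − 135.75)² / 135.75 = 2.8734
  short-eared: (65 − 45.25)² / 45.25 = 8.6202
χ² = 2.8734 + 8.6202 = 11.4936 ≈ 11.494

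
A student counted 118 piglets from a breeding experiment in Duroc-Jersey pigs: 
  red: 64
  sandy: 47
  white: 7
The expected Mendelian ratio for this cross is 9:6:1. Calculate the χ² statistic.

The 9:6:1 ratio has 16 parts, so with N = 118 the expected counts are:
  red: 118 × 9/16 = 66.375
  sandy: 118 × 6/16 = 44.25
  white: 118 × 1/16 = 7.375
χ² = Σ (O − E)² / E
  red: (64 − 66.375)² / 66.375 = 0.0850
  sandy: (47 − 44.25)² / 44.25 = 0.1709
  white: (7 − 7.375)² / 7.375 = 0.0191
χ² = 0.0850 + 0.1709 + 0.0191 = 0.275

0.275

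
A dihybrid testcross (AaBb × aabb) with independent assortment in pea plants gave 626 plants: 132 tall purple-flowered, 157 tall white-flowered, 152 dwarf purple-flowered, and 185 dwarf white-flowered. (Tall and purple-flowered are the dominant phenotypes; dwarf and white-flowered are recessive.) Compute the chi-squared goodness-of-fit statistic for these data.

9.157

A dihybrid testcross with independent assortment gives a 1:1:1:1 ratio.
Total ratio parts = 4. Expected numbers out of 626:
  tall purple-flowered: 626 × 1/4 = 156.5
  tall white-flowered: 626 × 1/4 = 156.5
  dwarf purple-flowered: 626 × 1/4 = 156.5
  dwarf white-flowered: 626 × 1/4 = 156.5
χ² = Σ (O − E)² / E
  tall purple-flowered: (132 − 156.5)² / 156.5 = 3.8355
  tall white-flowered: (157 − 156.5)² / 156.5 = 0.0016
  dwarf purple-flowered: (152 − 156.5)² / 156.5 = 0.1294
  dwarf white-flowered: (185 − 156.5)² / 156.5 = 5.1901
χ² = 3.8355 + 0.0016 + 0.1294 + 5.1901 = 9.1566 ≈ 9.157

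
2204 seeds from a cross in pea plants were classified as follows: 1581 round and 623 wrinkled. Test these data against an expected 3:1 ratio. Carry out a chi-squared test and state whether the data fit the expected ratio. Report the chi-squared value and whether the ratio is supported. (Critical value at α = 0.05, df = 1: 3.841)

Expected counts for N = 2204 under a 3:1 ratio (total parts = 4):
  round: 2204 × 3/4 = 1653
  wrinkled: 2204 × 1/4 = 551
χ² = Σ (O − E)² / E
  round: (1581 − 1653)² / 1653 = 3.1361
  wrinkled: (623 − 551)² / 551 = 9.4083
χ² = 3.1361 + 9.4083 = 12.5444 ≈ 12.544
Degrees of freedom = 2 − 1 = 1; critical value at α = 0.05 is 3.841.
Since 12.544 > 3.841, we reject the null hypothesis — the data do not fit the 3:1 ratio.

12.544; not consistent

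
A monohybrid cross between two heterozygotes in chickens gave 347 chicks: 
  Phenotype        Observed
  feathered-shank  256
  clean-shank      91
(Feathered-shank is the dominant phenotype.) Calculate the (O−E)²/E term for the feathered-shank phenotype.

For a monohybrid cross between heterozygotes with complete dominance, the expected phenotypic ratio is 3:1.
Total ratio parts = 4. Expected numbers out of 347:
  feathered-shank: 347 × 3/4 = 260.25
  clean-shank: 347 × 1/4 = 86.75
Contribution of feathered-shank: (256 − 260.25)² / 260.25 = 0.0694

0.069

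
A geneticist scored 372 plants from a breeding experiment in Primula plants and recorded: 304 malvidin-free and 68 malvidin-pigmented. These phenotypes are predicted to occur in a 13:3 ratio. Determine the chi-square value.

0.054

Total ratio parts = 16. Expected numbers out of 372:
  malvidin-free: 372 × 13/16 = 302.25
  malvidin-pigmented: 372 × 3/16 = 69.75
χ² = Σ (O − E)² / E
  malvidin-free: (304 − 302.25)² / 302.25 = 0.0101
  malvidin-pigmented: (68 − 69.75)² / 69.75 = 0.0439
χ² = 0.0101 + 0.0439 = 0.054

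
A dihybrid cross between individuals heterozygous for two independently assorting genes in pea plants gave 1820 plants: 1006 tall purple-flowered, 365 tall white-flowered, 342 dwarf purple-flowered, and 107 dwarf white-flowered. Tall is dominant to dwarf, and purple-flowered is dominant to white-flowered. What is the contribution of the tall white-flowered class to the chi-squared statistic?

1.653

A dihybrid F₂ with independent assortment and complete dominance at both loci gives a 9:3:3:1 phenotypic ratio.
The 9:3:3:1 ratio has 16 parts, so with N = 1820 the expected counts are:
  tall purple-flowered: 1820 × 9/16 = 1023.75
  tall white-flowered: 1820 × 3/16 = 341.25
  dwarf purple-flowered: 1820 × 3/16 = 341.25
  dwarf white-flowered: 1820 × 1/16 = 113.75
Contribution of tall white-flowered: (365 − 341.25)² / 341.25 = 1.6529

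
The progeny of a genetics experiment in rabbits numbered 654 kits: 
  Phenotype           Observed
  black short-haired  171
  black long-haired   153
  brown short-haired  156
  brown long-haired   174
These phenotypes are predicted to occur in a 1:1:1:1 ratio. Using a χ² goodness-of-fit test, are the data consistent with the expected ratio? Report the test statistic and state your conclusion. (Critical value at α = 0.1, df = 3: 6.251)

Total ratio parts = 4. Expected numbers out of 654:
  black short-haired: 654 × 1/4 = 163.5
  black long-haired: 654 × 1/4 = 163.5
  brown short-haired: 654 × 1/4 = 163.5
  brown long-haired: 654 × 1/4 = 163.5
χ² = Σ (O − E)² / E
  black short-haired: (171 − 163.5)² / 163.5 = 0.3440
  black long-haired: (153 − 163.5)² / 163.5 = 0.6743
  brown short-haired: (156 − 163.5)² / 163.5 = 0.3440
  brown long-haired: (174 − 163.5)² / 163.5 = 0.6743
χ² = 0.3440 + 0.6743 + 0.3440 + 0.6743 = 2.0366 ≈ 2.037
Degrees of freedom = 4 − 1 = 3; critical value at α = 0.1 is 6.251.
Since 2.037 < 6.251, we fail to reject the null hypothesis — the data are consistent with the 1:1:1:1 ratio.

2.037; consistent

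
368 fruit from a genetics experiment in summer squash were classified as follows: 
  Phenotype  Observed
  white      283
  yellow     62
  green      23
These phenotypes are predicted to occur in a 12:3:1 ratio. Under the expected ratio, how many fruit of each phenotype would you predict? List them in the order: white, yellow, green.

Under the 12:3:1 hypothesis (Σ ratio = 16, N = 368):
  white: 368 × 12/16 = 276
  yellow: 368 × 3/16 = 69
  green: 368 × 1/16 = 23

276, 69, 23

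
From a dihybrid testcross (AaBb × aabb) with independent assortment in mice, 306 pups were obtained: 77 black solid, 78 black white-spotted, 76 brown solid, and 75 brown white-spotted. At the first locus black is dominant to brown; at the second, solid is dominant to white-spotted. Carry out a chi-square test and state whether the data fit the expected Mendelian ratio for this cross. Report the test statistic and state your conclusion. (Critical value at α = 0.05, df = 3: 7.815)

0.065; consistent

A dihybrid testcross with independent assortment gives a 1:1:1:1 ratio.
The 1:1:1:1 ratio has 4 parts, so with N = 306 the expected counts are:
  black solid: 306 × 1/4 = 76.5
  black white-spotted: 306 × 1/4 = 76.5
  brown solid: 306 × 1/4 = 76.5
  brown white-spotted: 306 × 1/4 = 76.5
χ² = Σ (O − E)² / E
  black solid: (77 − 76.5)² / 76.5 = 0.0033
  black white-spotted: (78 − 76.5)² / 76.5 = 0.0294
  brown solid: (76 − 76.5)² / 76.5 = 0.0033
  brown white-spotted: (75 − 76.5)² / 76.5 = 0.0294
χ² = 0.0033 + 0.0294 + 0.0033 + 0.0294 = 0.0654 ≈ 0.065
Degrees of freedom = 4 − 1 = 3; critical value at α = 0.05 is 7.815.
Since 0.065 < 7.815, we fail to reject the null hypothesis — the data are consistent with the 1:1:1:1 ratio.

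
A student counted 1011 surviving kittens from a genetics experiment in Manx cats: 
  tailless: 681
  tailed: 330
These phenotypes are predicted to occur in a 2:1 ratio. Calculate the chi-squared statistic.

0.218

Under the 2:1 hypothesis (Σ ratio = 3, N = 1011):
  tailless: 1011 × 2/3 = 674
  tailed: 1011 × 1/3 = 337
χ² = Σ (O − E)² / E
  tailless: (681 − 674)² / 674 = 0.0727
  tailed: (330 − 337)² / 337 = 0.1454
χ² = 0.0727 + 0.1454 = 0.2181 ≈ 0.218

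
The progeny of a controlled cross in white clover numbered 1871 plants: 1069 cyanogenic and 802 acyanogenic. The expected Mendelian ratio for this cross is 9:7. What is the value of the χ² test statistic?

0.596

Expected counts for N = 1871 under a 9:7 ratio (total parts = 16):
  cyanogenic: 1871 × 9/16 = 1052.4375
  acyanogenic: 1871 × 7/16 = 818.5625
χ² = Σ (O − E)² / E
  cyanogenic: (1069 − 1052.4375)² / 1052.4375 = 0.2606
  acyanogenic: (802 − 818.5625)² / 818.5625 = 0.3351
χ² = 0.2606 + 0.3351 = 0.5957 ≈ 0.596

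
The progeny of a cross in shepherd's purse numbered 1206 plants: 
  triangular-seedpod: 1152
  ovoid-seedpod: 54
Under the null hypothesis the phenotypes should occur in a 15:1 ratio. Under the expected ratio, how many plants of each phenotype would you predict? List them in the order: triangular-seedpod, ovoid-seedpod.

Expected counts for N = 1206 under a 15:1 ratio (total parts = 16):
  triangular-seedpod: 1206 × 15/16 = 1130.625
  ovoid-seedpod: 1206 × 1/16 = 75.375

1130.625, 75.375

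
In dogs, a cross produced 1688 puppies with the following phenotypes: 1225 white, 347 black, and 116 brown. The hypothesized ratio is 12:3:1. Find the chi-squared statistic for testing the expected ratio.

5.312

The 12:3:1 ratio has 16 parts, so with N = 1688 the expected counts are:
  white: 1688 × 12/16 = 1266
  black: 1688 × 3/16 = 316.5
  brown: 1688 × 1/16 = 105.5
χ² = Σ (O − E)² / E
  white: (1225 − 1266)² / 1266 = 1.3278
  black: (347 − 316.5)² / 316.5 = 2.9392
  brown: (116 − 105.5)² / 105.5 = 1.0450
χ² = 1.3278 + 2.9392 + 1.0450 = 5.312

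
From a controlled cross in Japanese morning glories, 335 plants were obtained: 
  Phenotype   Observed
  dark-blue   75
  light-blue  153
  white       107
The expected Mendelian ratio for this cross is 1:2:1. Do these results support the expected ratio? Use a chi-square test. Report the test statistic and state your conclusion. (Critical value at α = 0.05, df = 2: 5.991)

Under the 1:2:1 hypothesis (Σ ratio = 4, N = 335):
  dark-blue: 335 × 1/4 = 83.75
  light-blue: 335 × 2/4 = 167.5
  white: 335 × 1/4 = 83.75
χ² = Σ (O − E)² / E
  dark-blue: (75 − 83.75)² / 83.75 = 0.9142
  light-blue: (153 − 167.5)² / 167.5 = 1.2552
  white: (107 − 83.75)² / 83.75 = 6.4545
χ² = 0.9142 + 1.2552 + 6.4545 = 8.6239 ≈ 8.624
Degrees of freedom = 3 − 1 = 2; critical value at α = 0.05 is 5.991.
Since 8.624 > 5.991, we reject the null hypothesis — the data do not fit the 1:2:1 ratio.

8.624; not consistent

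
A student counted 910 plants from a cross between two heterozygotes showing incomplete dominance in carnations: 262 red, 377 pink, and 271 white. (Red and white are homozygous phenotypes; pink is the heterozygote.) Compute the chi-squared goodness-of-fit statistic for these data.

With incomplete dominance, a heterozygote × heterozygote cross gives a 1:2:1 phenotypic ratio.
The 1:2:1 ratio has 4 parts, so with N = 910 the expected counts are:
  red: 910 × 1/4 = 227.5
  pink: 910 × 2/4 = 455
  white: 910 × 1/4 = 227.5
χ² = Σ (O − E)² / E
  red: (262 − 227.5)² / 227.5 = 5.2319
  pink: (377 − 455)² / 455 = 13.3714
  white: (271 − 227.5)² / 227.5 = 8.3176
χ² = 5.2319 + 13.3714 + 8.3176 = 26.9209 ≈ 26.921

26.921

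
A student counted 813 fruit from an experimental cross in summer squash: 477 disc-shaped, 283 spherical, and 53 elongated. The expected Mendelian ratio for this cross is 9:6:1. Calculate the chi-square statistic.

2.511

Total ratio parts = 16. Expected numbers out of 813:
  disc-shaped: 813 × 9/16 = 457.3125
  spherical: 813 × 6/16 = 304.875
  elongated: 813 × 1/16 = 50.8125
χ² = Σ (O − E)² / E
  disc-shaped: (477 − 457.3125)² / 457.3125 = 0.8476
  spherical: (283 − 304.875)² / 304.875 = 1.5695
  elongated: (53 − 50.8125)² / 50.8125 = 0.0942
χ² = 0.8476 + 1.5695 + 0.0942 = 2.5113 ≈ 2.511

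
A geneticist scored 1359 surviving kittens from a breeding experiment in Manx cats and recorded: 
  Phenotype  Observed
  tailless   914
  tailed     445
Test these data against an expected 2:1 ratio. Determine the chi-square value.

0.212

Expected counts for N = 1359 under a 2:1 ratio (total parts = 3):
  tailless: 1359 × 2/3 = 906
  tailed: 1359 × 1/3 = 453
χ² = Σ (O − E)² / E
  tailless: (914 − 906)² / 906 = 0.0706
  tailed: (445 − 453)² / 453 = 0.1413
χ² = 0.0706 + 0.1413 = 0.2119 ≈ 0.212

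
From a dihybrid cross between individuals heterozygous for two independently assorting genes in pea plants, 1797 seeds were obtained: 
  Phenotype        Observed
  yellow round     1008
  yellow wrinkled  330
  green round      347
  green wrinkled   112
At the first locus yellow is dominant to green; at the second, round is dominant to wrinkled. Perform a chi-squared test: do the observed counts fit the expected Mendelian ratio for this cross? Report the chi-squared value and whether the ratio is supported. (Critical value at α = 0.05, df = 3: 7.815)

A dihybrid F₂ with independent assortment and complete dominance at both loci gives a 9:3:3:1 phenotypic ratio.
Total ratio parts = 16. Expected numbers out of 1797:
  yellow round: 1797 × 9/16 = 1010.8125
  yellow wrinkled: 1797 × 3/16 = 336.9375
  green round: 1797 × 3/16 = 336.9375
  green wrinkled: 1797 × 1/16 = 112.3125
χ² = Σ (O − E)² / E
  yellow round: (1008 − 1010.8125)² / 1010.8125 = 0.0078
  yellow wrinkled: (330 − 336.9375)² / 336.9375 = 0.1428
  green round: (347 − 336.9375)² / 336.9375 = 0.3005
  green wrinkled: (112 − 112.3125)² / 112.3125 = 0.0009
χ² = 0.0078 + 0.1428 + 0.3005 + 0.0009 = 0.452
Degrees of freedom = 4 − 1 = 3; critical value at α = 0.05 is 7.815.
Since 0.452 < 7.815, we fail to reject the null hypothesis — the data are consistent with the 9:3:3:1 ratio.

0.452; consistent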